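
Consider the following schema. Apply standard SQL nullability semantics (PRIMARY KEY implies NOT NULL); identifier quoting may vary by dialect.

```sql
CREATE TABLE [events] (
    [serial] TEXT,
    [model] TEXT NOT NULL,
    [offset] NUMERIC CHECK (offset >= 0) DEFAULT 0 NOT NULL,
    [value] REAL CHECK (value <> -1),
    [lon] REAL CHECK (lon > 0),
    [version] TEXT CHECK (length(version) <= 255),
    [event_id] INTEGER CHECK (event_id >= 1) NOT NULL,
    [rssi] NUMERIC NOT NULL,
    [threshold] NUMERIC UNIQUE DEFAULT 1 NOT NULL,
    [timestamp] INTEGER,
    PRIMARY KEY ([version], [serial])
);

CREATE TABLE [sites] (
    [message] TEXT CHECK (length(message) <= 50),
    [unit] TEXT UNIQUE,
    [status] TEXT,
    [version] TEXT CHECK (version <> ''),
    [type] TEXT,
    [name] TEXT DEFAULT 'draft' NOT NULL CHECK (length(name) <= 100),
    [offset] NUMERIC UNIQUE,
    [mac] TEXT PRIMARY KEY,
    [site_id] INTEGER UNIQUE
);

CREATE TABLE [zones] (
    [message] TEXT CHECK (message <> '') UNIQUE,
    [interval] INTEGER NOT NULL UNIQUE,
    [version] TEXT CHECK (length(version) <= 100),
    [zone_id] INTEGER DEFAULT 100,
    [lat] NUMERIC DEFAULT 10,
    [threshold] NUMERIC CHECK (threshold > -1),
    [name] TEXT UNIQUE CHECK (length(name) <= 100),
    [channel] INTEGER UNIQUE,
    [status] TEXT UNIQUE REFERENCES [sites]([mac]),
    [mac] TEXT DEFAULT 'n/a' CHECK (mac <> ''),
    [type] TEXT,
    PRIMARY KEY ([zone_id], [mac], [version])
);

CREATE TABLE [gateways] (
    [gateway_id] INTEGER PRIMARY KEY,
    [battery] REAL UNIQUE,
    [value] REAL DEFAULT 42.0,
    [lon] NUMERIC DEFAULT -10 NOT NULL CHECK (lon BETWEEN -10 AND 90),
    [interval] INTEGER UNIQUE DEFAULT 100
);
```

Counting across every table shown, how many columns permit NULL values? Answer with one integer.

20

events: 3 nullable (value, lon, timestamp — PK (version, serial) and explicit NOT NULL columns excluded).
sites: 7 nullable (message, unit, status, version, type, offset, site_id — PK (mac) and explicit NOT NULL columns excluded).
zones: 7 nullable (message, lat, threshold, name, channel, status, type — PK (zone_id, mac, version) and explicit NOT NULL columns excluded).
gateways: 3 nullable (battery, value, interval — PK (gateway_id) and explicit NOT NULL columns excluded).
Total: 3 + 7 + 7 + 3 = 20.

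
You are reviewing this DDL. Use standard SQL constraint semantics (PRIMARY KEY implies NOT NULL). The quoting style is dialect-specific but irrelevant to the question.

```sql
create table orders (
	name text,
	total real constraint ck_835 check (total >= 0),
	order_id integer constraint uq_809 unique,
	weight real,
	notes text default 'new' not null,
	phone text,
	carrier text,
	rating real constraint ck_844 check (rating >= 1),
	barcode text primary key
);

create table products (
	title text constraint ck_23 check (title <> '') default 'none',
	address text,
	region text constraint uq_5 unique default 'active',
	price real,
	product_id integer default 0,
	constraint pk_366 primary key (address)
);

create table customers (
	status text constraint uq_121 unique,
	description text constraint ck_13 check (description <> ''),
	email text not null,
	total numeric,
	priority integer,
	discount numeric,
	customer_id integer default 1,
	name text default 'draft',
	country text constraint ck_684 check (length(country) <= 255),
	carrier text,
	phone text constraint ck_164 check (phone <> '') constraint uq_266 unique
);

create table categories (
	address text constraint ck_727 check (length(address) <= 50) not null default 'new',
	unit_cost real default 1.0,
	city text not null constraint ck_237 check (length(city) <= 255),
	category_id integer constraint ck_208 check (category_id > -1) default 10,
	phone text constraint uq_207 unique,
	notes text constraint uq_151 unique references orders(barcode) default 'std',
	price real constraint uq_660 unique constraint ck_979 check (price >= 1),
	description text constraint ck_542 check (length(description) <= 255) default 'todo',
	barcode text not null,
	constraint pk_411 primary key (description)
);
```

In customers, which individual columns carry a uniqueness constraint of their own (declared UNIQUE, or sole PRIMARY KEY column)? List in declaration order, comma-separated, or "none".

- status: declared UNIQUE → unique.
- description: no UNIQUE or single-column PK constraint.
- email: no UNIQUE or single-column PK constraint.
- total: no UNIQUE or single-column PK constraint.
- priority: no UNIQUE or single-column PK constraint.
- discount: no UNIQUE or single-column PK constraint.
- customer_id: no UNIQUE or single-column PK constraint.
- name: no UNIQUE or single-column PK constraint.
- country: no UNIQUE or single-column PK constraint.
- carrier: no UNIQUE or single-column PK constraint.
- phone: declared UNIQUE → unique.

status, phone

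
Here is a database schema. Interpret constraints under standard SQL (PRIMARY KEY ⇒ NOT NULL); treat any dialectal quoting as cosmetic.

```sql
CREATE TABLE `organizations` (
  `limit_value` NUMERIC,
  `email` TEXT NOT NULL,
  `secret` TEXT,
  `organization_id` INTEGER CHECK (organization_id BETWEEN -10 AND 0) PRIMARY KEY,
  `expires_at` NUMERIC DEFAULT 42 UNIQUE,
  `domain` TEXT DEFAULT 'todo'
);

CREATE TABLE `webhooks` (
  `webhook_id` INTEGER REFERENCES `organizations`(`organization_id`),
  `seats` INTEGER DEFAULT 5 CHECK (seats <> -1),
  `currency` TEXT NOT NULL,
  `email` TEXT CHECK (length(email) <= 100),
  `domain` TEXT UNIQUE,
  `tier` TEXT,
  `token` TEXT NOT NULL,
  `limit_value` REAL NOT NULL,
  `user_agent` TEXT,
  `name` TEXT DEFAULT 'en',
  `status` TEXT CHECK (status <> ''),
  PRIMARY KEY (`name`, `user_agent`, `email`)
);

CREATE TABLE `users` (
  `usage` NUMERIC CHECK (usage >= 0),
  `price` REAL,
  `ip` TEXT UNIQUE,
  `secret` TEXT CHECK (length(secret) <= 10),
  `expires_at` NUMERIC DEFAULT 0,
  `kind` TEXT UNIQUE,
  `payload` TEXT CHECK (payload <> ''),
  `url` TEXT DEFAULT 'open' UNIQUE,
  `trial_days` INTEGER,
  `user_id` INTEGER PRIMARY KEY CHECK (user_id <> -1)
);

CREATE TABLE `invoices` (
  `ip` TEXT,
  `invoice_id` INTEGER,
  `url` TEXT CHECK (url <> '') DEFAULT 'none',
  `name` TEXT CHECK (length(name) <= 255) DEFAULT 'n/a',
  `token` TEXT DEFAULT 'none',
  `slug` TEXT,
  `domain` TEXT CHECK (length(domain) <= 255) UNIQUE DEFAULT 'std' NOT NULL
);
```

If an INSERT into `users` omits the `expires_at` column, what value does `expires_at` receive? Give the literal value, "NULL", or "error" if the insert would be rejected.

expires_at has an explicit DEFAULT 0.
When the column is omitted from an INSERT, that default is used.

0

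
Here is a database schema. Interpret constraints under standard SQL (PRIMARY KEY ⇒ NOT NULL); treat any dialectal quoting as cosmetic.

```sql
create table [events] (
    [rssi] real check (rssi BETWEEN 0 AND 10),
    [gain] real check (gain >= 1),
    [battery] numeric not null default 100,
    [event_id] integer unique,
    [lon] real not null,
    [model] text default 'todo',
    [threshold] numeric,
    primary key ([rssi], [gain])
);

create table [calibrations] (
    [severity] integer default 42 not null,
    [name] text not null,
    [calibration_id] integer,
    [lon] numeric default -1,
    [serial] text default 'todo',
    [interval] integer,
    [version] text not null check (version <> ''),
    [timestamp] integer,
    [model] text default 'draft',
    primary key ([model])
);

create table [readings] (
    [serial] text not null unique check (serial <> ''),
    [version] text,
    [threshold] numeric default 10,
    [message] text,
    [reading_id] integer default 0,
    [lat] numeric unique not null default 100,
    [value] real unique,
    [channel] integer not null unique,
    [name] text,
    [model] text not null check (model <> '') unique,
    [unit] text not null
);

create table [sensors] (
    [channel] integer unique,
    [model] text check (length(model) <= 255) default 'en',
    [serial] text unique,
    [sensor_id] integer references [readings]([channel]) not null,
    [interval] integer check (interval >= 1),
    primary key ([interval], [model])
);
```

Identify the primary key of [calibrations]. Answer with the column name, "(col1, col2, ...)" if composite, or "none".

model is declared PRIMARY KEY as a table-level PRIMARY KEY clause.

model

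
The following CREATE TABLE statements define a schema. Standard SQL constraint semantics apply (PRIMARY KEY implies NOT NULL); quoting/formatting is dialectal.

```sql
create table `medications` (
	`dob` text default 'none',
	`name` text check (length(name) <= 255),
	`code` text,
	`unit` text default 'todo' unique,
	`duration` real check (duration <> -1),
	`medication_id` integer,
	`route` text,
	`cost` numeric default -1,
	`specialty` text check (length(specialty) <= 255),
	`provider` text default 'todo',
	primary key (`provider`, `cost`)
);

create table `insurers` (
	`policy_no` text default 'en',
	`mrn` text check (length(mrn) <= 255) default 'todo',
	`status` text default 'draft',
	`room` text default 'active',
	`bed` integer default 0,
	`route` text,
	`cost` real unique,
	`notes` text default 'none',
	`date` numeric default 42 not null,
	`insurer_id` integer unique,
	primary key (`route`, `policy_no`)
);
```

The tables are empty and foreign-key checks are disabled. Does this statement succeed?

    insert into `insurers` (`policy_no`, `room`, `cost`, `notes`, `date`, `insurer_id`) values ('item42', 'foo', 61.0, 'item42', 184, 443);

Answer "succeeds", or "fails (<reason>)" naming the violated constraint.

route is omitted from the column list and has no DEFAULT, so it would receive NULL.
But route is part of the PRIMARY KEY (implied NOT NULL).

fails (NOT NULL on route)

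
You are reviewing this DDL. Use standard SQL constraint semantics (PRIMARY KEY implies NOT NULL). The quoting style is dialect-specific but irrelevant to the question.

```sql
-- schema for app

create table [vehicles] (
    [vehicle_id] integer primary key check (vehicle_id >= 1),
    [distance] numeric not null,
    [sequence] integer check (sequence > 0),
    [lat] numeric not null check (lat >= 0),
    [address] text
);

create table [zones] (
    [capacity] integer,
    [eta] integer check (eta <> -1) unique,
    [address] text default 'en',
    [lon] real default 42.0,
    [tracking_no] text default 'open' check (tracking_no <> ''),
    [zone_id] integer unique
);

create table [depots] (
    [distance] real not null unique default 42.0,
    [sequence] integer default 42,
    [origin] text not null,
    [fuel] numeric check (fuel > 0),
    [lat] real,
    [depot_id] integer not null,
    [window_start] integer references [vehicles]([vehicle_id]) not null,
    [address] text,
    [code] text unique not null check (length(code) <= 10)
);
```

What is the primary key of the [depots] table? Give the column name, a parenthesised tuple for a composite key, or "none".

No column is declared PRIMARY KEY inline, and there is no table-level PRIMARY KEY clause in depots.

none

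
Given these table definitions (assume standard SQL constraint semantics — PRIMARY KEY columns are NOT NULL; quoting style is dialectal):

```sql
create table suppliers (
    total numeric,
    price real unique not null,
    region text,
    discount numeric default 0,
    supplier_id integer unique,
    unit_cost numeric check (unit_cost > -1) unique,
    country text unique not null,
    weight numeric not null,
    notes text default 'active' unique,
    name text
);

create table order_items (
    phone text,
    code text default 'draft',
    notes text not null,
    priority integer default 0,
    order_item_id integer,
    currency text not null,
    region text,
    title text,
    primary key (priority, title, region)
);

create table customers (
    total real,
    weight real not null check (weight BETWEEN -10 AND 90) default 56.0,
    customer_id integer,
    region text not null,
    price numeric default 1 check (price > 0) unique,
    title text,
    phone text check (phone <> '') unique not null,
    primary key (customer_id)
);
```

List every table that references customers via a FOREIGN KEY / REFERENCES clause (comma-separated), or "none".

No REFERENCES clause anywhere in the schema names customers.

none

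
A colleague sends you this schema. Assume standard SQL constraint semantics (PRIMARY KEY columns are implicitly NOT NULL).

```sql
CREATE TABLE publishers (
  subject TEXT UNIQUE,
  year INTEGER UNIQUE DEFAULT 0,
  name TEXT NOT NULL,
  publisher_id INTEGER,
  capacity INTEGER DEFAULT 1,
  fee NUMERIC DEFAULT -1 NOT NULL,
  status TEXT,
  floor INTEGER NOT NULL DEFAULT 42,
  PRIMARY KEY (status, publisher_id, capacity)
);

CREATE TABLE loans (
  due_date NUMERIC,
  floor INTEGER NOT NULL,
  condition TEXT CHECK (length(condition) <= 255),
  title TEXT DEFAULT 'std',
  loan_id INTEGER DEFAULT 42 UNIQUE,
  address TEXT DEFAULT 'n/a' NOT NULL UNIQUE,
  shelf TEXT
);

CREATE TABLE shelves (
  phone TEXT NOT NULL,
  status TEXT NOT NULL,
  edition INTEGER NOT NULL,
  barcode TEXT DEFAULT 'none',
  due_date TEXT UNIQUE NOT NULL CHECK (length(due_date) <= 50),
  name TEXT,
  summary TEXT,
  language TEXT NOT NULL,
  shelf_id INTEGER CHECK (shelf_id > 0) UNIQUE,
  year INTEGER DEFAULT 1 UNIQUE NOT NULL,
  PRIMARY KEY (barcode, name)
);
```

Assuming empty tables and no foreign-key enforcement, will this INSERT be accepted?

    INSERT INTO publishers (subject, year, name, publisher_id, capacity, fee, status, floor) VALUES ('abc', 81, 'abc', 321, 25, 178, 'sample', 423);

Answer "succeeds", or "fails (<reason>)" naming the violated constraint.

NOT NULL columns: capacity is supplied; fee is supplied; floor is supplied; name is supplied; publisher_id is supplied; status is supplied.
No constraint is violated.

succeeds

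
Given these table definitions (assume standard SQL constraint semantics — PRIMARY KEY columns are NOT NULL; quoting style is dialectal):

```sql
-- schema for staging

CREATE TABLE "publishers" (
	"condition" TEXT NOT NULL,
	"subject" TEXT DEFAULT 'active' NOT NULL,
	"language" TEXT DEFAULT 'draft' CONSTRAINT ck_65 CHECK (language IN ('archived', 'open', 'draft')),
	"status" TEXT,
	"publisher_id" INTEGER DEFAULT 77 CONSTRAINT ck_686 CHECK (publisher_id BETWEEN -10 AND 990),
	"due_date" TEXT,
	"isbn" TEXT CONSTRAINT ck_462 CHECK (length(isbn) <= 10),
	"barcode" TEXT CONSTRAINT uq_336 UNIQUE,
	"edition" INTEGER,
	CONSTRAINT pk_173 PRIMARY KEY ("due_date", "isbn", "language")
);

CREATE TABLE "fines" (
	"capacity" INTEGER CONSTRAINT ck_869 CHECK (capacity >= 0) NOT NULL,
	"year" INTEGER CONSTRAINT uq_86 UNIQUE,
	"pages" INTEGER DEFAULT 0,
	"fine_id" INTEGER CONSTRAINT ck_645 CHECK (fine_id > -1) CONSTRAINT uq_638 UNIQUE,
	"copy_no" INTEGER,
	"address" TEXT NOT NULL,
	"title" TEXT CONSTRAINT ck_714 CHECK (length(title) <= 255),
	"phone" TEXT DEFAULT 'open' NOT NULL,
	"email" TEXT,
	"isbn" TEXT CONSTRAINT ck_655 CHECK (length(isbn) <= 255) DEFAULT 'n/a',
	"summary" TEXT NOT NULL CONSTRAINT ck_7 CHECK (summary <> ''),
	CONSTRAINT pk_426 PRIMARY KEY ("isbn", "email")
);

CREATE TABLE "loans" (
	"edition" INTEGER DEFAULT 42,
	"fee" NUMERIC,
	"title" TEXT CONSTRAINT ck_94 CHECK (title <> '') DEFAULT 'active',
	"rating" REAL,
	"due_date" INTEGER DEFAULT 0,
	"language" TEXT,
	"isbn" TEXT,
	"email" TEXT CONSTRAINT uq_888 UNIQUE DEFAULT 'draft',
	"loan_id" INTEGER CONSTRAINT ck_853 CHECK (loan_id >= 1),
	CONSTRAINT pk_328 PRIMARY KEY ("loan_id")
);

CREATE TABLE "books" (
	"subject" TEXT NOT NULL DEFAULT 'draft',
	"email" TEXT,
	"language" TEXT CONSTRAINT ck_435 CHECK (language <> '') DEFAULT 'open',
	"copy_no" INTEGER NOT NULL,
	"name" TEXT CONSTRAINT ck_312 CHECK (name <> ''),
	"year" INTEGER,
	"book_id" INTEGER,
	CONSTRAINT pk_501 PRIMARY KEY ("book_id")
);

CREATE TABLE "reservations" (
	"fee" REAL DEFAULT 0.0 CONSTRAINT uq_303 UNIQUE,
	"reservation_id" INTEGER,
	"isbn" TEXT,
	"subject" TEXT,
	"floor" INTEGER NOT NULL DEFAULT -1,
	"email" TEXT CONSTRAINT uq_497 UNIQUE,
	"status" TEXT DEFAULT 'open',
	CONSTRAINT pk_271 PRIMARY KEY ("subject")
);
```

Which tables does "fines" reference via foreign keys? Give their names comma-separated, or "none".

none

No column in fines has a REFERENCES clause.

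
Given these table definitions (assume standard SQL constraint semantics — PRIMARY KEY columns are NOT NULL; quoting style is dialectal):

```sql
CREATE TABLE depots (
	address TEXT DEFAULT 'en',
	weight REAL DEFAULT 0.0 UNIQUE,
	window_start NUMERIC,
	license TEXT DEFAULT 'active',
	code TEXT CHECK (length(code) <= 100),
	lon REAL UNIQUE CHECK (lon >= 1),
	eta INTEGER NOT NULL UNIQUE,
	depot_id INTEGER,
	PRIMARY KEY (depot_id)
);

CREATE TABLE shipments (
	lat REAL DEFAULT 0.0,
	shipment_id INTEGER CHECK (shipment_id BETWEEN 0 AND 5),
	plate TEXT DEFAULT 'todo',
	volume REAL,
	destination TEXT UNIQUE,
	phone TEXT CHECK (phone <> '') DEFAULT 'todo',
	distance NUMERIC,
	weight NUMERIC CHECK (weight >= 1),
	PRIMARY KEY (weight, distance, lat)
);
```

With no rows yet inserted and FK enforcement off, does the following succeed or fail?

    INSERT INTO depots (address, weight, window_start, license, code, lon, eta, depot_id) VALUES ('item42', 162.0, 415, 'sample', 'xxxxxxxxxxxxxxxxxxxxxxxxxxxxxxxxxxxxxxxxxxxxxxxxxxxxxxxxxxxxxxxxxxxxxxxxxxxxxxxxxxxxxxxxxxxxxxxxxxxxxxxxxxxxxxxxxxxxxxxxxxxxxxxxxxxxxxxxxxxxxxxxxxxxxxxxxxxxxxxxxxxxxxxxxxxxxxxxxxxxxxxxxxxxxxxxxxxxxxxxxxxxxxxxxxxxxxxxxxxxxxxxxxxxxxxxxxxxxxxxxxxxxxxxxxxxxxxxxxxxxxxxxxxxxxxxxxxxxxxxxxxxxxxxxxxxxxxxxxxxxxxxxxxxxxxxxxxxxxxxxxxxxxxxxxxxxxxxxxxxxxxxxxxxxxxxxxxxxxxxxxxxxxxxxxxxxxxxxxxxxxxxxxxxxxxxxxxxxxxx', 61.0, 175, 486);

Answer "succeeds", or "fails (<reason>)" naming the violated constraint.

fails (CHECK on code)

The value 'xxxxxxxxxxxxxxxxxxxxxxxxxxxxxxxxxxxxxxxxxxxxxxxxxxxxxxxxxxxxxxxxxxxxxxxxxxxxxxxxxxxxxxxxxxxxxxxxxxxxxxxxxxxxxxxxxxxxxxxxxxxxxxxxxxxxxxxxxxxxxxxxxxxxxxxxxxxxxxxxxxxxxxxxxxxxxxxxxxxxxxxxxxxxxxxxxxxxxxxxxxxxxxxxxxxxxxxxxxxxxxxxxxxxxxxxxxxxxxxxxxxxxxxxxxxxxxxxxxxxxxxxxxxxxxxxxxxxxxxxxxxxxxxxxxxxxxxxxxxxxxxxxxxxxxxxxxxxxxxxxxxxxxxxxxxxxxxxxxxxxxxxxxxxxxxxxxxxxxxxxxxxxxxxxxxxxxxxxxxxxxxxxxxxxxxxxxxxxxxx' for code violates CHECK (length(code) <= 100).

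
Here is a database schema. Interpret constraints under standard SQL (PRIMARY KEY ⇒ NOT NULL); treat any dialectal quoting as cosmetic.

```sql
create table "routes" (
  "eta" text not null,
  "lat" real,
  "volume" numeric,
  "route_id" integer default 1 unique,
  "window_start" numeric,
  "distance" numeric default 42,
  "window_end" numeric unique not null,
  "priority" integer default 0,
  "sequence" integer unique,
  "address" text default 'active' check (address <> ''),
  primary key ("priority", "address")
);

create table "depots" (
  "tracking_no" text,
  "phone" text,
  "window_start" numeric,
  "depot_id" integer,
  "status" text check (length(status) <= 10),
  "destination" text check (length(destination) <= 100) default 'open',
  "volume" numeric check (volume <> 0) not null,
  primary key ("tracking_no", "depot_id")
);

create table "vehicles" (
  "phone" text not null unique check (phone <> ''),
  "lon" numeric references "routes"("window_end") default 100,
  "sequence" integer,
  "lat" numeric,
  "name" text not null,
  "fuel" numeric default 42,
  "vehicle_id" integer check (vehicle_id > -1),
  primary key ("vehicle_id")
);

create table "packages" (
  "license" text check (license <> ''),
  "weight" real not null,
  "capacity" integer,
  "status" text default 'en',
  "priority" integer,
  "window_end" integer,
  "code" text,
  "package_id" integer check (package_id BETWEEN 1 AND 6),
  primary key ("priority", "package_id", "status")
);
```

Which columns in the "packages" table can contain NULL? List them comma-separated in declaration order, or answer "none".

license, capacity, window_end, code

- license: CHECK does not forbid NULL (a CHECK constraint passes when its expression is NULL) → nullable.
- weight: declared NOT NULL → not nullable.
- capacity: no NOT NULL constraint applies → nullable.
- status: part of the PRIMARY KEY, which implies NOT NULL → not nullable.
- priority: part of the PRIMARY KEY, which implies NOT NULL → not nullable.
- window_end: no NOT NULL constraint applies → nullable.
- code: no NOT NULL constraint applies → nullable.
- package_id: part of the PRIMARY KEY, which implies NOT NULL → not nullable.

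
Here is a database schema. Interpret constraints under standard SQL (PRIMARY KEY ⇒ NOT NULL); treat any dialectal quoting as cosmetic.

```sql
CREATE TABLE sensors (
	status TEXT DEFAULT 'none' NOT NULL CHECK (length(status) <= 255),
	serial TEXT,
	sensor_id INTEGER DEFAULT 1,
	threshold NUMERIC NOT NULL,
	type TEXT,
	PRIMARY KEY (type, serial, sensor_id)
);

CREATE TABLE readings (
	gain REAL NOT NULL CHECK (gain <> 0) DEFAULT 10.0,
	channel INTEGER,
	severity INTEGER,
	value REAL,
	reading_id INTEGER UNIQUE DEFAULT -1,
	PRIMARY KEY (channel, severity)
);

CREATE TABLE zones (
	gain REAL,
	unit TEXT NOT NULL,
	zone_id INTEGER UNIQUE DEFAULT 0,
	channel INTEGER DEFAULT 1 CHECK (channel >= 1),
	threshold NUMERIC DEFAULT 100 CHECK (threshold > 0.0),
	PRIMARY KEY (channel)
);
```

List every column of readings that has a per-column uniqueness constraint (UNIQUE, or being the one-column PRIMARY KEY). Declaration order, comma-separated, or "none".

- gain: no UNIQUE or single-column PK constraint.
- channel: part of a composite PRIMARY KEY — only the tuple is unique, not this column on its own.
- severity: part of a composite PRIMARY KEY — only the tuple is unique, not this column on its own.
- value: no UNIQUE or single-column PK constraint.
- reading_id: declared UNIQUE → unique.

reading_id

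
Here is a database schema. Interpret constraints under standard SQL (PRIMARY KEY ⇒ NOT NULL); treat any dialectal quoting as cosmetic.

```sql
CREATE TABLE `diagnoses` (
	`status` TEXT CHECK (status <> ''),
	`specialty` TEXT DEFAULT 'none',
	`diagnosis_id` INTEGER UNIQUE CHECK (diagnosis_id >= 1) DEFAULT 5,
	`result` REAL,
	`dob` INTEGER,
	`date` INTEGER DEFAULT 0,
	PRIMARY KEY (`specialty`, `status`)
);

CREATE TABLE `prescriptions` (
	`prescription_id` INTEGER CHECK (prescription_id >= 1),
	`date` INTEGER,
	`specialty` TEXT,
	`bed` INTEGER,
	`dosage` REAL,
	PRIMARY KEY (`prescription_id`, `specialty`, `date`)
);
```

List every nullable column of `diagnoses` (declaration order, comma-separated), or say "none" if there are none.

diagnosis_id, result, dob, date

- status: part of the PRIMARY KEY, which implies NOT NULL → not nullable.
- specialty: part of the PRIMARY KEY, which implies NOT NULL → not nullable.
- diagnosis_id: CHECK does not forbid NULL (a CHECK constraint passes when its expression is NULL) → nullable.
- result: no NOT NULL constraint applies → nullable.
- dob: no NOT NULL constraint applies → nullable.
- date: DEFAULT only fills an omitted column; an explicit NULL is still allowed → nullable.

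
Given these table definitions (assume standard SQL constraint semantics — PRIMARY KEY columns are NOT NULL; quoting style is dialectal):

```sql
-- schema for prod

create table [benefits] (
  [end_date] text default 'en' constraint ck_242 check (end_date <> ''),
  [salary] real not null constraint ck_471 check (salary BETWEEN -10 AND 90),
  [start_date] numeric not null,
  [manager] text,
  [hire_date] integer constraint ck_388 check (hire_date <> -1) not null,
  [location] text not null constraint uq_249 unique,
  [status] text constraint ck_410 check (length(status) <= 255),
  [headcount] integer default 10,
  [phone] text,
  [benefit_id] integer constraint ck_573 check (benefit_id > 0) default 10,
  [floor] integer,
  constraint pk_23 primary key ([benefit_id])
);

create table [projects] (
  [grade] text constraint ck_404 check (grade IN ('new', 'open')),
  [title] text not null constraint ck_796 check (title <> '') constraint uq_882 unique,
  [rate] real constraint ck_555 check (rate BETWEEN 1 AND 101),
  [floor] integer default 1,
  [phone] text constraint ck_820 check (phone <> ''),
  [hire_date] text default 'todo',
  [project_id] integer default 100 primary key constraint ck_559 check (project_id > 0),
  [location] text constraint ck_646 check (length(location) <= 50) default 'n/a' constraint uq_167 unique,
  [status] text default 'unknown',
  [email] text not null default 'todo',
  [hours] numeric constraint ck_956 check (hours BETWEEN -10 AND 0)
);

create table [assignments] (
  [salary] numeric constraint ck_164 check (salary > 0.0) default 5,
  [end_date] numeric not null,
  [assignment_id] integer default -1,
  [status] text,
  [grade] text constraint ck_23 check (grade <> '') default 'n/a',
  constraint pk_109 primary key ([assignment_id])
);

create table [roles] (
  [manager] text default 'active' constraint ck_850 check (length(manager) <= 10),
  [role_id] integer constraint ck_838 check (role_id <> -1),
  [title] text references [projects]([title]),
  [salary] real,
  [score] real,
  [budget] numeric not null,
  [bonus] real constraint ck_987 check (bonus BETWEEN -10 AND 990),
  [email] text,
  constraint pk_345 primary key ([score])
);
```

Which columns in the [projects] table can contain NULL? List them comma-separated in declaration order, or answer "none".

- grade: CHECK does not forbid NULL (a CHECK constraint passes when its expression is NULL) → nullable.
- title: declared NOT NULL → not nullable.
- rate: CHECK does not forbid NULL (a CHECK constraint passes when its expression is NULL) → nullable.
- floor: DEFAULT only fills an omitted column; an explicit NULL is still allowed → nullable.
- phone: CHECK does not forbid NULL (a CHECK constraint passes when its expression is NULL) → nullable.
- hire_date: DEFAULT only fills an omitted column; an explicit NULL is still allowed → nullable.
- project_id: part of the PRIMARY KEY, which implies NOT NULL → not nullable.
- location: CHECK does not forbid NULL (a CHECK constraint passes when its expression is NULL) → nullable.
- status: DEFAULT only fills an omitted column; an explicit NULL is still allowed → nullable.
- email: declared NOT NULL → not nullable.
- hours: CHECK does not forbid NULL (a CHECK constraint passes when its expression is NULL) → nullable.

grade, rate, floor, phone, hire_date, location, status, hours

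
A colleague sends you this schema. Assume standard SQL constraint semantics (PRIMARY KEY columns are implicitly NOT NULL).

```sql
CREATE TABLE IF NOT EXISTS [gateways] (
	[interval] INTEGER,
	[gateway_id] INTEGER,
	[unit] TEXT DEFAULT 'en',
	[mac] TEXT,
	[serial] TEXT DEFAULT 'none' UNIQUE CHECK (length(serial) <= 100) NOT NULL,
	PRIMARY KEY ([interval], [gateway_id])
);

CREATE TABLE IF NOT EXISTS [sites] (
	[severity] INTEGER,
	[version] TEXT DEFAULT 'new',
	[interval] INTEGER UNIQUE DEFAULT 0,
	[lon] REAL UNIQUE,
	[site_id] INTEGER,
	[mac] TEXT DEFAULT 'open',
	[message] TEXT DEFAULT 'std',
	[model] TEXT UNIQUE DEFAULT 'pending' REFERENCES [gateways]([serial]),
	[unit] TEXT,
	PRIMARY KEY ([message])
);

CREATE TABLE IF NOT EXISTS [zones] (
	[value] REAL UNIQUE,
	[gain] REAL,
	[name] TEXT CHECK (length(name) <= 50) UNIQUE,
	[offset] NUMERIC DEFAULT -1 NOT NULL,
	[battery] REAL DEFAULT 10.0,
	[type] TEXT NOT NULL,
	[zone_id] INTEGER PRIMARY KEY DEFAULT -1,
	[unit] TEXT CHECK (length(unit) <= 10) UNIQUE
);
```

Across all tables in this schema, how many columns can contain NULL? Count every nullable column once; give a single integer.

gateways: 2 nullable (unit, mac — PK (interval, gateway_id) and explicit NOT NULL columns excluded).
sites: 8 nullable (severity, version, interval, lon, site_id, mac, model, unit — PK (message) and explicit NOT NULL columns excluded).
zones: 5 nullable (value, gain, name, battery, unit — PK (zone_id) and explicit NOT NULL columns excluded).
Total: 2 + 8 + 5 = 15.

15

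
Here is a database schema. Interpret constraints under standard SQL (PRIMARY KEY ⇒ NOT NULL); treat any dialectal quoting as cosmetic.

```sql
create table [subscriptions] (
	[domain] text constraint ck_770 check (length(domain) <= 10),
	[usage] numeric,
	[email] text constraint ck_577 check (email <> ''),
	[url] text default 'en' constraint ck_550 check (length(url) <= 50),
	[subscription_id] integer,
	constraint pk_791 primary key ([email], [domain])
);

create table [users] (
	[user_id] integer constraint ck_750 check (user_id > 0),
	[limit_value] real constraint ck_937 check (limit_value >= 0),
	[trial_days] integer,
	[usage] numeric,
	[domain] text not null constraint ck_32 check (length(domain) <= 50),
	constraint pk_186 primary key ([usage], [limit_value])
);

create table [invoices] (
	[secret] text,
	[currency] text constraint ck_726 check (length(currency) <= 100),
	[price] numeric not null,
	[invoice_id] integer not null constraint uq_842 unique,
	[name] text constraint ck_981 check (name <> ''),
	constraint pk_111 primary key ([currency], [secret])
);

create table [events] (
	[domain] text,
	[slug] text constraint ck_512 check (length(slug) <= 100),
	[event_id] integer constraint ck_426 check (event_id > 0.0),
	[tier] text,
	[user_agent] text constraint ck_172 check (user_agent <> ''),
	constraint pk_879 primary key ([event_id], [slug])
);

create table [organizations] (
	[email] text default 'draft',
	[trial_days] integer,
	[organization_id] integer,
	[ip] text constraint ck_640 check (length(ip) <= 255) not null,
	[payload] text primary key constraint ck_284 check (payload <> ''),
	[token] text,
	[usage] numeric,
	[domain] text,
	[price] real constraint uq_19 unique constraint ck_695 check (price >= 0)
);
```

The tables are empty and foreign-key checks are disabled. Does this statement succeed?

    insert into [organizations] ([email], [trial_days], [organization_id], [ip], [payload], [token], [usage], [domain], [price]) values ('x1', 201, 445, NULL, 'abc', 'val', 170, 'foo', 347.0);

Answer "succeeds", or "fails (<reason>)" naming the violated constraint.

ip is explicitly set to NULL, but ip is declared NOT NULL.

fails (NOT NULL on ip)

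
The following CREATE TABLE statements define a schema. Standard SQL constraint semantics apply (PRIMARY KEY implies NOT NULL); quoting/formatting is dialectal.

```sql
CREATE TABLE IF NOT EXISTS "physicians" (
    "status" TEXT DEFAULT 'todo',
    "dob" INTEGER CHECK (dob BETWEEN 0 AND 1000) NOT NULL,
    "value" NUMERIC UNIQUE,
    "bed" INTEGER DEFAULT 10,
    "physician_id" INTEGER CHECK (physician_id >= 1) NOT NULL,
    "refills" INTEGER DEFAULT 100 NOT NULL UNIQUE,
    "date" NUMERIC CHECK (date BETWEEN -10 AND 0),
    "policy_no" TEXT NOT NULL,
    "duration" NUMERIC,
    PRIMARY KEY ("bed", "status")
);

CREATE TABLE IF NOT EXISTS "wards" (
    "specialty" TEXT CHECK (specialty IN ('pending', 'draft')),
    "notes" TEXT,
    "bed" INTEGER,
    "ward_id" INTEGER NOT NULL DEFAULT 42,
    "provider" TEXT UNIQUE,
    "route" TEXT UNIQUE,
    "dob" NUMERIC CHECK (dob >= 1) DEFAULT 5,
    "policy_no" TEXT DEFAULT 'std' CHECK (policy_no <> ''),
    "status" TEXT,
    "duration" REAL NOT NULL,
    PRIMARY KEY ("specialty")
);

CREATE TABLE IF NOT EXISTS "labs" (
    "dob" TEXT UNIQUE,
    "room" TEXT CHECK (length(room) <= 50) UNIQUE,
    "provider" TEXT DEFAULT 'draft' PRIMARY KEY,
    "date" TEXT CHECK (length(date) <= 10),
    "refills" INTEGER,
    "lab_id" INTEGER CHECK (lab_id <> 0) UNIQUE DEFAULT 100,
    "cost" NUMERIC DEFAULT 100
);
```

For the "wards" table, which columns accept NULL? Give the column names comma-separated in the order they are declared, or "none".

notes, bed, provider, route, dob, policy_no, status

- specialty: part of the PRIMARY KEY, which implies NOT NULL → not nullable.
- notes: no NOT NULL constraint applies → nullable.
- bed: no NOT NULL constraint applies → nullable.
- ward_id: declared NOT NULL → not nullable.
- provider: UNIQUE does not imply NOT NULL → nullable.
- route: UNIQUE does not imply NOT NULL → nullable.
- dob: CHECK does not forbid NULL (a CHECK constraint passes when its expression is NULL) → nullable.
- policy_no: CHECK does not forbid NULL (a CHECK constraint passes when its expression is NULL) → nullable.
- status: no NOT NULL constraint applies → nullable.
- duration: declared NOT NULL → not nullable.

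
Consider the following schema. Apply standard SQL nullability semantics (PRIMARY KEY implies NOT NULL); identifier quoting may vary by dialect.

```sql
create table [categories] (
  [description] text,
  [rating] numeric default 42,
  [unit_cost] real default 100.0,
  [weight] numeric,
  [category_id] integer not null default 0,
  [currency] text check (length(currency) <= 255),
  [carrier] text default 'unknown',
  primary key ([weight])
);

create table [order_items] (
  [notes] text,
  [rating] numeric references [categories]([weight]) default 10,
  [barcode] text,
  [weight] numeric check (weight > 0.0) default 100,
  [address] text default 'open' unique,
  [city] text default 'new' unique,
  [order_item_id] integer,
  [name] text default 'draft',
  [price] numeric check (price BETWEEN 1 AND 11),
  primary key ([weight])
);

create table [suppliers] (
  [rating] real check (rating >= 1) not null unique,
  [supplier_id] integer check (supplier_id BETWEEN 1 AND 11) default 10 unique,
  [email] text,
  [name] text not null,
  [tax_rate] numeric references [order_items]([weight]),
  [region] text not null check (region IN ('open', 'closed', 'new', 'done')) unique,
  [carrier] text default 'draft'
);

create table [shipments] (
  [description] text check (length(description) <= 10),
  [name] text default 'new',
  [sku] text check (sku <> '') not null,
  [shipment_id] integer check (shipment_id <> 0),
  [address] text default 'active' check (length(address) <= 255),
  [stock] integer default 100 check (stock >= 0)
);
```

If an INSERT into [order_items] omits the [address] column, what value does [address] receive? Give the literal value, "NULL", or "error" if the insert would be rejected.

address has an explicit DEFAULT 'open'.
When the column is omitted from an INSERT, that default is used.

'open'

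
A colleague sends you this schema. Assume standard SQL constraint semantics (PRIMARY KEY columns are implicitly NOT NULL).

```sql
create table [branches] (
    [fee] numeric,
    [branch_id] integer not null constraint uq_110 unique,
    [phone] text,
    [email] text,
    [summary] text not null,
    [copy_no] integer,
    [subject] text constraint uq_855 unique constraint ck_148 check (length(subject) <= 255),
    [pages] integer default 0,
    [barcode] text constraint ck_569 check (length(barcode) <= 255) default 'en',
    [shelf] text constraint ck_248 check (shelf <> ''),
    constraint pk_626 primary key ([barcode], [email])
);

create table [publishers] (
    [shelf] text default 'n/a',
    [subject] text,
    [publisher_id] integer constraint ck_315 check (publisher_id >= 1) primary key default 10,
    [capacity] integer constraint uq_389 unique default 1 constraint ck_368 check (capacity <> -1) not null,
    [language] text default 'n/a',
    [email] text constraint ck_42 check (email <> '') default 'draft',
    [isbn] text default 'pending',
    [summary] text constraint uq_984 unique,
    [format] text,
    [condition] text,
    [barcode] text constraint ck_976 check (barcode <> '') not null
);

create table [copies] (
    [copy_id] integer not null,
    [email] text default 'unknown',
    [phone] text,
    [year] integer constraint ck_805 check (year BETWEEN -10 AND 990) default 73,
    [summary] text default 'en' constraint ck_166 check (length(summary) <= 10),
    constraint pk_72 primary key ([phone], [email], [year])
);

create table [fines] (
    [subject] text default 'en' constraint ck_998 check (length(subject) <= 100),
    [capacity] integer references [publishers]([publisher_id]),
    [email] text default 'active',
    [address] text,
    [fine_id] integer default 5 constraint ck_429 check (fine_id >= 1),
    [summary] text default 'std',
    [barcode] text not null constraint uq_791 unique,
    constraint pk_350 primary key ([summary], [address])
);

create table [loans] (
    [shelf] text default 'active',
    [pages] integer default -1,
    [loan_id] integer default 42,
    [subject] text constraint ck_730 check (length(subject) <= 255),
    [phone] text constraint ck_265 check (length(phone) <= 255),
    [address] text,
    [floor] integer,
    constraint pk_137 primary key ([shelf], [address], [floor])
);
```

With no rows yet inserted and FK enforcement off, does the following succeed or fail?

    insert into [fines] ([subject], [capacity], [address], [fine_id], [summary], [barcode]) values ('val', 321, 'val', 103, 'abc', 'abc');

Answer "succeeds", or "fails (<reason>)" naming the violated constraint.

succeeds

NOT NULL columns: address is supplied; barcode is supplied; summary is supplied.
CHECK constraints: 'val' satisfies (length(subject) <= 100); 103 satisfies (fine_id >= 1).
No constraint is violated.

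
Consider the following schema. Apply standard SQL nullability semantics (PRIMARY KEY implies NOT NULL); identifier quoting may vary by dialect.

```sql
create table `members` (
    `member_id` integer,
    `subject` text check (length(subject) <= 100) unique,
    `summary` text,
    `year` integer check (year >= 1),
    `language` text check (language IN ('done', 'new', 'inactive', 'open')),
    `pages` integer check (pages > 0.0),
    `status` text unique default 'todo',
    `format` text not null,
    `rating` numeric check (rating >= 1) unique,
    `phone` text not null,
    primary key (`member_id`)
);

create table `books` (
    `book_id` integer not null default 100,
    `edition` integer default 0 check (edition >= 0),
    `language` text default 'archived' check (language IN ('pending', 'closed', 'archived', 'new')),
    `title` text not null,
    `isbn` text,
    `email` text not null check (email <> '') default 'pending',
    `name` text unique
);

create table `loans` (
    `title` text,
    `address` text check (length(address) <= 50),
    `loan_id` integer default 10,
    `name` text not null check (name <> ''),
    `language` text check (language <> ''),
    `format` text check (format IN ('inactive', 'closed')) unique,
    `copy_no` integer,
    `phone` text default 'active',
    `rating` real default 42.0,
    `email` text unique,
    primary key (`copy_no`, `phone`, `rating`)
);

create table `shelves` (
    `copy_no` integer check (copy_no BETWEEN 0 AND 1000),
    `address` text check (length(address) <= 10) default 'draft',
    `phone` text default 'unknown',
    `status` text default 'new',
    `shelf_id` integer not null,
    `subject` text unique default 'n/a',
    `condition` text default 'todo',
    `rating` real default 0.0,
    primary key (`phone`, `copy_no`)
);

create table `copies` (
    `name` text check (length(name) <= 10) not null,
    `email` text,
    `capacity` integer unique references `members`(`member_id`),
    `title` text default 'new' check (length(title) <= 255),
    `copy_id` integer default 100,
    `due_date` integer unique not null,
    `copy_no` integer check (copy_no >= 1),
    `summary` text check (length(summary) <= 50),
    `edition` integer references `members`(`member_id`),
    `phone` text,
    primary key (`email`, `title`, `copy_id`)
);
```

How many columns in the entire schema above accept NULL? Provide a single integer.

27

members: 7 nullable (subject, summary, year, language, pages, status, rating — PK (member_id) and explicit NOT NULL columns excluded).
books: 4 nullable (edition, language, isbn, name — PK none and explicit NOT NULL columns excluded).
loans: 6 nullable (title, address, loan_id, language, format, email — PK (copy_no, phone, rating) and explicit NOT NULL columns excluded).
shelves: 5 nullable (address, status, subject, condition, rating — PK (phone, copy_no) and explicit NOT NULL columns excluded).
copies: 5 nullable (capacity, copy_no, summary, edition, phone — PK (email, title, copy_id) and explicit NOT NULL columns excluded).
Total: 7 + 4 + 6 + 5 + 5 = 27.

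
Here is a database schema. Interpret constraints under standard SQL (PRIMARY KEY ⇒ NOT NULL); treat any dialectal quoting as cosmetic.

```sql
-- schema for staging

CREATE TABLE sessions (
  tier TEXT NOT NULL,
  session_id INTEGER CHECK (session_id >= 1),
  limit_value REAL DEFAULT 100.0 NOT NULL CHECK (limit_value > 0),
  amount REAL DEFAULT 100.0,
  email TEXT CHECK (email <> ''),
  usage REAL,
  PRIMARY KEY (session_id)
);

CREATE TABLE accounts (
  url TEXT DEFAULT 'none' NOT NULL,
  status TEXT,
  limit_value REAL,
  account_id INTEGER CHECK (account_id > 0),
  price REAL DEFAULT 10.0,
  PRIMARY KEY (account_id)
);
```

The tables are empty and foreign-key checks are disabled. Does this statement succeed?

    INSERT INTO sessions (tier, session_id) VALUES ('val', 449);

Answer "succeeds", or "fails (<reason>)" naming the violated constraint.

succeeds

NOT NULL columns: limit_value defaults to 100.0; session_id is supplied; tier is supplied.
CHECK constraints: 449 satisfies (session_id >= 1).
No constraint is violated.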